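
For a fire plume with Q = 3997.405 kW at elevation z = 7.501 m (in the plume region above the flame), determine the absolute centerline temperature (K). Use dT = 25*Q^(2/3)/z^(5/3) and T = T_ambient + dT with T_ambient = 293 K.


Q^(2/3) = 251.88
z^(5/3) = 28.743
dT = 25 * 251.88 / 28.743 = 219.08 K
T = 293 + 219.08 = 512.08 K

512.08 K


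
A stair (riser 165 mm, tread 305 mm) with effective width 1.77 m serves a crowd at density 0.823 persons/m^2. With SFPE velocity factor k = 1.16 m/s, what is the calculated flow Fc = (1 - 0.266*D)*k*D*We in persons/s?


1 - 0.266*D = 1 - 0.266*0.823 = 0.78108
Fs = 0.78108 * 1.16 * 0.823 = 0.74568 persons/(s*m)
Fc = 0.74568 * 1.77 = 1.3199 persons/s

1.3199 persons/s


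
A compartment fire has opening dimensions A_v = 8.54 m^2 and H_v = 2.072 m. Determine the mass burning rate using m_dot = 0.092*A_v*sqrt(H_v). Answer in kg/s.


sqrt(H_v) = 1.4394
m_dot = 0.092 * 8.54 * 1.4394 = 1.1309 kg/s

1.1309 kg/s


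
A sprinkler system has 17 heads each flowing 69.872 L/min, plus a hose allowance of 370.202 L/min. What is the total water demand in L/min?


Sprinkler demand = 17 * 69.872 = 1187.824 L/min
Total = 1187.824 + 370.202 = 1558.026 L/min

1558.026 L/min


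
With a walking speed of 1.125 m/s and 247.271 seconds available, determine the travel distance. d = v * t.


d = 1.125 * 247.271 = 278.18 m

278.18 m


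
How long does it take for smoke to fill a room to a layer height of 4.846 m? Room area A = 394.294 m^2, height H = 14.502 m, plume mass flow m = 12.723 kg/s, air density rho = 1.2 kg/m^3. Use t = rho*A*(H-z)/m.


H - z = 9.656 m
t = 1.2 * 394.294 * 9.656 / 12.723 = 359.09 s

359.09 s


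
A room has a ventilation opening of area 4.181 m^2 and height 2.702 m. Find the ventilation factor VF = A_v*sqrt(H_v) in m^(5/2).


sqrt(H_v) = 1.6438
VF = 4.181 * 1.6438 = 6.8726 m^(5/2)

6.8726 m^(5/2)


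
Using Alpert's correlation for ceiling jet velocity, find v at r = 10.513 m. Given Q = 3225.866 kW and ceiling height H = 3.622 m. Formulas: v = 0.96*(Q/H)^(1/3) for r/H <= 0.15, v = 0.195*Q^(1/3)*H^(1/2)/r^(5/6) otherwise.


r/H = 10.513 / 3.622 = 2.9025
r/H > 0.15, so v = 0.195*Q^(1/3)*H^(1/2)/r^(5/6)
Q^(1/3) = 14.776
H^(1/2) = 1.9032
r^(5/6) = 7.1030
v = 0.195 * 14.776 * 1.9032 / 7.1030 = 0.77200 m/s

0.77200 m/s


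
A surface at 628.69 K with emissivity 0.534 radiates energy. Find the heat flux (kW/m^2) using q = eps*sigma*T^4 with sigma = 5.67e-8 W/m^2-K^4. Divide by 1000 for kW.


T^4 = 1.5622e+11
q = 0.534 * 5.67e-8 * 1.5622e+11 / 1000 = 4.7301 kW/m^2

4.7301 kW/m^2


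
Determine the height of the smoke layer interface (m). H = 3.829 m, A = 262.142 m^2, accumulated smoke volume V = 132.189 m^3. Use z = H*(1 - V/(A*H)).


V/(A*H) = 0.13170
1 - 0.13170 = 0.86830
z = 3.829 * 0.86830 = 3.3247 m

3.3247 m


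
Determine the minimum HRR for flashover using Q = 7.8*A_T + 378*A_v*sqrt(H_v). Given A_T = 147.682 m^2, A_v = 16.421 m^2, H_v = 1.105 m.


7.8*A_T = 1151.9
sqrt(H_v) = 1.0512
378*A_v*sqrt(H_v) = 6524.9
Q = 1151.9 + 6524.9 = 7676.8 kW

7676.8 kW


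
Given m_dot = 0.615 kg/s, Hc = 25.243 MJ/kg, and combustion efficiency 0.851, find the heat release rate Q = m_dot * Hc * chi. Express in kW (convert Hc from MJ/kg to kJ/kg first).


Hc = 25.243 MJ/kg = 25.243 * 1000 kJ/kg = 25243 kJ/kg
Q = 0.615 kg/s * 25243 kJ/kg * 0.851 = 13211 kW

13211 kW


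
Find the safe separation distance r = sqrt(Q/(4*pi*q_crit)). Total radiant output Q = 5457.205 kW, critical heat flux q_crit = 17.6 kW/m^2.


4*pi*q_crit = 221.17
Q/(4*pi*q_crit) = 24.674
r = sqrt(24.674) = 4.9673 m

4.9673 m


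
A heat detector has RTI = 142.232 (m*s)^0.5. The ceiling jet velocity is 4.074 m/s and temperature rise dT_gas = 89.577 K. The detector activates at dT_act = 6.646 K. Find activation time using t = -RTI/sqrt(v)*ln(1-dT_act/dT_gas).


dT_act/dT_gas = 0.074193
ln(1 - 0.074193) = -0.077090
t = -142.232 / sqrt(4.074) * -0.077090 = 5.4323 s

5.4323 s


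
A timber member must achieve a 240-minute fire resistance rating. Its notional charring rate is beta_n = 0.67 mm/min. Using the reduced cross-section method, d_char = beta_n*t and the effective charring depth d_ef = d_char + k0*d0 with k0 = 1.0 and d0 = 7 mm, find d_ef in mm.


d_char = 0.67 * 240 = 160.8 mm
d_ef = 160.8 + 1.0*7 = 167.8 mm

167.8 mm


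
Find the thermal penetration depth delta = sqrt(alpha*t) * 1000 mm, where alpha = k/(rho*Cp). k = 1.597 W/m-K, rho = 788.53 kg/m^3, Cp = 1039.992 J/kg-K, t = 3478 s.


alpha = 1.597 / (788.53 * 1039.992) = 1.9474e-06 m^2/s
alpha * t = 0.0067731
delta = sqrt(0.0067731) * 1000 = 82.299 mm

82.299 mm


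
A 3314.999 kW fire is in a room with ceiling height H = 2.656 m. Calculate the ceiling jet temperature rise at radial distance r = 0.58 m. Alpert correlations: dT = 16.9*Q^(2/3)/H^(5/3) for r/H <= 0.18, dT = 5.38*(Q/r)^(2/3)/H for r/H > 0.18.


r/H = 0.58 / 2.656 = 0.21837
r/H > 0.18, so dT = 5.38*(Q/r)^(2/3)/H
Q/r = 5715.5
(Q/r)^(2/3) = 319.67
dT = 5.38 * 319.67 / 2.656 = 647.53 K

647.53 K


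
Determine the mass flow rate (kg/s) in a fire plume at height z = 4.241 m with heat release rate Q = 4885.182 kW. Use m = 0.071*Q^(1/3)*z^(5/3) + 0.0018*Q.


Q^(1/3) = 16.968
z^(5/3) = 11.112
First term = 0.071 * 16.968 * 11.112 = 13.386
Second term = 0.0018 * 4885.182 = 8.7933
m = 22.180 kg/s

22.180 kg/s


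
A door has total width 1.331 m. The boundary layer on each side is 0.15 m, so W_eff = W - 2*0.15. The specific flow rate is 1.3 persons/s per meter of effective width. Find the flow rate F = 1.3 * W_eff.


W_eff = 1.331 - 0.30 = 1.031 m
F = 1.3 * 1.031 = 1.3403 persons/s

1.3403 persons/s


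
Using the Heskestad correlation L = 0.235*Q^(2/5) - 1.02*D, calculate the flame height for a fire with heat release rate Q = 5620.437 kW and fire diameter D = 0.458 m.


Q^(2/5) = 31.616
0.235 * Q^(2/5) = 7.4298
1.02 * D = 0.46716
L = 6.9626 m

6.9626 m


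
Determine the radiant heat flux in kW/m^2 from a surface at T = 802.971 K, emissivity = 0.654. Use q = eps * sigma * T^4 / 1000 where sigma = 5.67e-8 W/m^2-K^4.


T^4 = 4.1572e+11
q = 0.654 * 5.67e-8 * 4.1572e+11 / 1000 = 15.416 kW/m^2

15.416 kW/m^2


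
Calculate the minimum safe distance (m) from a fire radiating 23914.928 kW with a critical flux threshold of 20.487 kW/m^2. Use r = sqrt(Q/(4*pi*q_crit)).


4*pi*q_crit = 257.45
Q/(4*pi*q_crit) = 92.893
r = sqrt(92.893) = 9.6381 m

9.6381 m


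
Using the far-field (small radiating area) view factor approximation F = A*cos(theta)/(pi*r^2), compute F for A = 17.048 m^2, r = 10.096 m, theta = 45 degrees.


cos(45 deg) = 0.70711
pi*r^2 = 320.22
F = 17.048 * 0.70711 / 320.22 = 0.037645

0.037645


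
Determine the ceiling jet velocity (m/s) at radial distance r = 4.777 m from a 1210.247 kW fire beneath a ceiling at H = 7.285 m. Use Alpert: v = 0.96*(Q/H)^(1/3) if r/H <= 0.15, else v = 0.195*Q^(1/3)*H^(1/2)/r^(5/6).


r/H = 4.777 / 7.285 = 0.65573
r/H > 0.15, so v = 0.195*Q^(1/3)*H^(1/2)/r^(5/6)
Q^(1/3) = 10.657
H^(1/2) = 2.6991
r^(5/6) = 3.6810
v = 0.195 * 10.657 * 2.6991 / 3.6810 = 1.5237 m/s

1.5237 m/s


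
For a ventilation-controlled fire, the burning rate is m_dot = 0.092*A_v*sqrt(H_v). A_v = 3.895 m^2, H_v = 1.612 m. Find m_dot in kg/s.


sqrt(H_v) = 1.2696
m_dot = 0.092 * 3.895 * 1.2696 = 0.45496 kg/s

0.45496 kg/s


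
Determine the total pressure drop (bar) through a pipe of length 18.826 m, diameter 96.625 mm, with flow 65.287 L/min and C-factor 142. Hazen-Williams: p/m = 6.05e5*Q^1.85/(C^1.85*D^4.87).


Q^1.85 = 2277.3
C^1.85 = 9588.1
D^4.87 = 4.6493e+09
p/m = 3.0908e-05 bar/m
p_total = 3.0908e-05 * 18.826 = 0.00058187 bar

0.00058187 bar


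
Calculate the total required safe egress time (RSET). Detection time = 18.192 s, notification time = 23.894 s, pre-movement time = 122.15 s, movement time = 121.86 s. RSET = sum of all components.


Total = 18.192 + 23.894 + 122.15 + 121.86 = 286.096 s

286.096 s


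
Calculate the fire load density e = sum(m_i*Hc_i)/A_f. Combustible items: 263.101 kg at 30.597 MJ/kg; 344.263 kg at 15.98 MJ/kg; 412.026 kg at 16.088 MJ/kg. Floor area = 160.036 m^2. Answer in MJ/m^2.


Total energy = 263.101*30.597 + 344.263*15.98 + 412.026*16.088
= 8050.101 + 5501.323 + 6628.674
= 20180.10 MJ
e = 20180.10 / 160.036 = 126.10 MJ/m^2

126.10 MJ/m^2


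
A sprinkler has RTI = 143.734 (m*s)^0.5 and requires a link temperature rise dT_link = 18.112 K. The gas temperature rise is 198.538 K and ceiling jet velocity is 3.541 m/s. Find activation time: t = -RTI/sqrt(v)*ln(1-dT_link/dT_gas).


dT_link/dT_gas = 0.091227
ln(1 - 0.091227) = -0.095660
t = -143.734 / sqrt(3.541) * -0.095660 = 7.3068 s

7.3068 s


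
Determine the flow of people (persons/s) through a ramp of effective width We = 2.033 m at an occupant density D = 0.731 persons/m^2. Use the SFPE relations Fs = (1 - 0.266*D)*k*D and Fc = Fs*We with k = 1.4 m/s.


1 - 0.266*D = 1 - 0.266*0.731 = 0.80555
Fs = 0.80555 * 1.4 * 0.731 = 0.82440 persons/(s*m)
Fc = 0.82440 * 2.033 = 1.6760 persons/s

1.6760 persons/s


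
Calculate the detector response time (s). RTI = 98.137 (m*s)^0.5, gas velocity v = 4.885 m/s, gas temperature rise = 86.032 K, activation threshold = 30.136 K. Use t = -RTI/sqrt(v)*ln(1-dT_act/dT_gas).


dT_act/dT_gas = 0.35029
ln(1 - 0.35029) = -0.43123
t = -98.137 / sqrt(4.885) * -0.43123 = 19.147 s

19.147 s


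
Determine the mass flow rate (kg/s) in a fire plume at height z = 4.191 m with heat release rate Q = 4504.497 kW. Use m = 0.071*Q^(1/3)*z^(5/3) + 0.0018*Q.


Q^(1/3) = 16.515
z^(5/3) = 10.894
First term = 0.071 * 16.515 * 10.894 = 12.774
Second term = 0.0018 * 4504.497 = 8.1081
m = 20.882 kg/s

20.882 kg/s


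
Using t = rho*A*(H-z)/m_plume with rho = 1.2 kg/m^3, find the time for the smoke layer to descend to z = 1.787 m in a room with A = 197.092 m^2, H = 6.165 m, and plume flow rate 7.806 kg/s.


H - z = 4.378 m
t = 1.2 * 197.092 * 4.378 / 7.806 = 132.65 s

132.65 s


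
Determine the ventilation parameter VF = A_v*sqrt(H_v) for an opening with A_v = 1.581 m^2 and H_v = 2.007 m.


sqrt(H_v) = 1.4167
VF = 1.581 * 1.4167 = 2.2398 m^(5/2)

2.2398 m^(5/2)


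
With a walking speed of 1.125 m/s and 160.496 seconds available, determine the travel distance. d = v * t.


d = 1.125 * 160.496 = 180.558 m

180.558 m


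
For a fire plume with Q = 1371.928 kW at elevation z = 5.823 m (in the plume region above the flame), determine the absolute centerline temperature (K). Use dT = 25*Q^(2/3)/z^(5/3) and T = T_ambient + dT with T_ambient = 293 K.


Q^(2/3) = 123.47
z^(5/3) = 18.847
dT = 25 * 123.47 / 18.847 = 163.78 K
T = 293 + 163.78 = 456.78 K

456.78 K


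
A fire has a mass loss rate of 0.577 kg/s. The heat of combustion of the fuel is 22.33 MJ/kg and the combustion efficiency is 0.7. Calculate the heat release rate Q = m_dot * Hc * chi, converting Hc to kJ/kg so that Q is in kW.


Hc = 22.33 MJ/kg = 22.33 * 1000 kJ/kg = 22330 kJ/kg
Q = 0.577 kg/s * 22330 kJ/kg * 0.7 = 9019.087 kW

9019.087 kW


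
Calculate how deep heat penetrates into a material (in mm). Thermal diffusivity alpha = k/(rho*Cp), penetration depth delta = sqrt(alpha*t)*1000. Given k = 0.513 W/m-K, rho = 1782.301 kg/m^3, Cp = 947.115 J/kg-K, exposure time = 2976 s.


alpha = 0.513 / (1782.301 * 947.115) = 3.0390e-07 m^2/s
alpha * t = 0.00090441
delta = sqrt(0.00090441) * 1000 = 30.073 mm

30.073 mm


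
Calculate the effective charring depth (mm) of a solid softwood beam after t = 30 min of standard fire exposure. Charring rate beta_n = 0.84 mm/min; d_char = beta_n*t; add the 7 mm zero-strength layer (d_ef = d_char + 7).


d_char = 0.84 * 30 = 25.2 mm
d_ef = 25.2 + 1.0*7 = 32.2 mm

32.2 mm


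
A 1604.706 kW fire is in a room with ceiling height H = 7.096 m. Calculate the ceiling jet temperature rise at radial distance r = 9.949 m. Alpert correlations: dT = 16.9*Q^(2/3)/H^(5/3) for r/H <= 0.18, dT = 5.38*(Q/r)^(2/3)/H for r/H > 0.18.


r/H = 9.949 / 7.096 = 1.4021
r/H > 0.18, so dT = 5.38*(Q/r)^(2/3)/H
Q/r = 161.29
(Q/r)^(2/3) = 29.631
dT = 5.38 * 29.631 / 7.096 = 22.465 K

22.465 K


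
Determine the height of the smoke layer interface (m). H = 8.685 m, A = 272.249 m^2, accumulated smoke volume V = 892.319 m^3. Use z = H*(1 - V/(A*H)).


V/(A*H) = 0.37738
1 - 0.37738 = 0.62262
z = 8.685 * 0.62262 = 5.4074 m

5.4074 m


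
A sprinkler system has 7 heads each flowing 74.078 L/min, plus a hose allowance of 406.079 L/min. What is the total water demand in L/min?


Sprinkler demand = 7 * 74.078 = 518.546 L/min
Total = 518.546 + 406.079 = 924.625 L/min

924.625 L/min


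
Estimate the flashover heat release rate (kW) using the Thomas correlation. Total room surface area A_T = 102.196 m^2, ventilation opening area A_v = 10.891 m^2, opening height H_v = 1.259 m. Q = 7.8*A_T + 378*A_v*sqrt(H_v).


7.8*A_T = 797.13
sqrt(H_v) = 1.1221
378*A_v*sqrt(H_v) = 4619.3
Q = 797.13 + 4619.3 = 5416.4 kW

5416.4 kW


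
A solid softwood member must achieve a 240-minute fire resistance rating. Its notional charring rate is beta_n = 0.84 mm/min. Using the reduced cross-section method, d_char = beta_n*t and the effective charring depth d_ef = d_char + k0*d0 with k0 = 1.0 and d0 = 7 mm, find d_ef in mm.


d_char = 0.84 * 240 = 201.6 mm
d_ef = 201.6 + 1.0*7 = 208.6 mm

208.6 mm


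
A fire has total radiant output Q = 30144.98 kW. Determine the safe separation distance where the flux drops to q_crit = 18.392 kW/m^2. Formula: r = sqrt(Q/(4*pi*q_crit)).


4*pi*q_crit = 231.12
Q/(4*pi*q_crit) = 130.43
r = sqrt(130.43) = 11.421 m

11.421 m


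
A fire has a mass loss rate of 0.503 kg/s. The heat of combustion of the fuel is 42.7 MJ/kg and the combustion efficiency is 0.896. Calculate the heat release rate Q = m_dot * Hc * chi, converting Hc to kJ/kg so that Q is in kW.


Hc = 42.7 MJ/kg = 42.7 * 1000 kJ/kg = 42700 kJ/kg
Q = 0.503 kg/s * 42700 kJ/kg * 0.896 = 19244 kW

19244 kW


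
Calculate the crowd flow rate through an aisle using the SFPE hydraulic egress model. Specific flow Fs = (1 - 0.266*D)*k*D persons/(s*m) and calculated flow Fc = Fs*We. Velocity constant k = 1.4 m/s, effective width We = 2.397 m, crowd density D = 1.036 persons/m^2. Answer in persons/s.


1 - 0.266*D = 1 - 0.266*1.036 = 0.72442
Fs = 0.72442 * 1.4 * 1.036 = 1.0507 persons/(s*m)
Fc = 1.0507 * 2.397 = 2.5185 persons/s

2.5185 persons/s


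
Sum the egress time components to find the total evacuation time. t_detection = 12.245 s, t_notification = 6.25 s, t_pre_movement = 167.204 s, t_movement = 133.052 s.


Total = 12.245 + 6.25 + 167.204 + 133.052 = 318.751 s

318.751 s


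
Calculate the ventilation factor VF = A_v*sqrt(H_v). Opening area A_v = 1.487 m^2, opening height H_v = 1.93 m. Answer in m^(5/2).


sqrt(H_v) = 1.3892
VF = 1.487 * 1.3892 = 2.0658 m^(5/2)

2.0658 m^(5/2)


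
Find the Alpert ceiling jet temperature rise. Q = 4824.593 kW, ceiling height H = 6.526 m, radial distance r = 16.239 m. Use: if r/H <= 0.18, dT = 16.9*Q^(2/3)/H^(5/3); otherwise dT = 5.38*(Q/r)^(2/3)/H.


r/H = 16.239 / 6.526 = 2.4884
r/H > 0.18, so dT = 5.38*(Q/r)^(2/3)/H
Q/r = 297.10
(Q/r)^(2/3) = 44.525
dT = 5.38 * 44.525 / 6.526 = 36.706 K

36.706 K


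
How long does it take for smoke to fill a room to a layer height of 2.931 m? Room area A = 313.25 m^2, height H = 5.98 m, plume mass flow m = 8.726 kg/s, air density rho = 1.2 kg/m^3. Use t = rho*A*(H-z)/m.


H - z = 3.049 m
t = 1.2 * 313.25 * 3.049 / 8.726 = 131.35 s

131.35 s


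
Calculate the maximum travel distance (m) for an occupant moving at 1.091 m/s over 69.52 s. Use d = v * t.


d = 1.091 * 69.52 = 75.846 m

75.846 m


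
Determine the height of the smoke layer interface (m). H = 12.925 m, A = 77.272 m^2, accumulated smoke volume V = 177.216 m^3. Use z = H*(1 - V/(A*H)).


V/(A*H) = 0.17744
1 - 0.17744 = 0.82256
z = 12.925 * 0.82256 = 10.632 m

10.632 m


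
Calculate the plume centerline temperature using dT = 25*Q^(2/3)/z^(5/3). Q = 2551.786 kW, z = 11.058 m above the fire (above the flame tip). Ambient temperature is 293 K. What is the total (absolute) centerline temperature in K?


Q^(2/3) = 186.74
z^(5/3) = 54.886
dT = 25 * 186.74 / 54.886 = 85.057 K
T = 293 + 85.057 = 378.06 K

378.06 K


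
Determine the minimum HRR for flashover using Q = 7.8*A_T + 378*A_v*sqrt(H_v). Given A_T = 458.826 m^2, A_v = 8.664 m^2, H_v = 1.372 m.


7.8*A_T = 3578.8
sqrt(H_v) = 1.1713
378*A_v*sqrt(H_v) = 3836.1
Q = 3578.8 + 3836.1 = 7414.9 kW

7414.9 kW


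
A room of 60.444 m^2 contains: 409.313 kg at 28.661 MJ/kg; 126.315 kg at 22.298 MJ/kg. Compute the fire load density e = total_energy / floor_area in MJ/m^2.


Total energy = 409.313*28.661 + 126.315*22.298
= 11731.32 + 2816.572
= 14547.89 MJ
e = 14547.89 / 60.444 = 240.68 MJ/m^2

240.68 MJ/m^2


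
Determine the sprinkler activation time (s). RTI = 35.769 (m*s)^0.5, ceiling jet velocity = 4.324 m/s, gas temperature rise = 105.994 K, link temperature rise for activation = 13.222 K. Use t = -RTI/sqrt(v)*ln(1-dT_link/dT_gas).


dT_link/dT_gas = 0.12474
ln(1 - 0.12474) = -0.13324
t = -35.769 / sqrt(4.324) * -0.13324 = 2.2919 s

2.2919 s


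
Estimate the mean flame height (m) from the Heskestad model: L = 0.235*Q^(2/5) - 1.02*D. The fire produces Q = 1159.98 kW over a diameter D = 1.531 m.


Q^(2/5) = 16.818
0.235 * Q^(2/5) = 3.9523
1.02 * D = 1.5616
L = 2.3907 m

2.3907 m


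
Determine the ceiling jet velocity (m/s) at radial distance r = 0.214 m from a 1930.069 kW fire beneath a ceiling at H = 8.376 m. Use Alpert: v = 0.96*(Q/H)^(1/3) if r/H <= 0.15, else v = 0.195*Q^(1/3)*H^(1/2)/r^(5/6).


r/H = 0.214 / 8.376 = 0.025549
r/H <= 0.15, so v = 0.96*(Q/H)^(1/3)
Q/H = 230.43
(Q/H)^(1/3) = 6.1307
v = 0.96 * 6.1307 = 5.8855 m/s

5.8855 m/s


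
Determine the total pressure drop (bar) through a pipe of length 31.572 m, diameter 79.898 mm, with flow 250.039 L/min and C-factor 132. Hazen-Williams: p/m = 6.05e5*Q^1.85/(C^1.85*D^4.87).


Q^1.85 = 27310
C^1.85 = 8376.5
D^4.87 = 1.8423e+09
p/m = 0.0010707 bar/m
p_total = 0.0010707 * 31.572 = 0.033803 bar

0.033803 bar


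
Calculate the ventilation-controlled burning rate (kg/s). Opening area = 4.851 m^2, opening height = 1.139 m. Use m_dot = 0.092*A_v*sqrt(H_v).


sqrt(H_v) = 1.0672
m_dot = 0.092 * 4.851 * 1.0672 = 0.47630 kg/s

0.47630 kg/s


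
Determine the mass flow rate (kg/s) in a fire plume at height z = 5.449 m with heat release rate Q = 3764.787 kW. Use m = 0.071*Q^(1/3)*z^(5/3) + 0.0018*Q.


Q^(1/3) = 15.557
z^(5/3) = 16.873
First term = 0.071 * 15.557 * 16.873 = 18.637
Second term = 0.0018 * 3764.787 = 6.7766
m = 25.413 kg/s

25.413 kg/s


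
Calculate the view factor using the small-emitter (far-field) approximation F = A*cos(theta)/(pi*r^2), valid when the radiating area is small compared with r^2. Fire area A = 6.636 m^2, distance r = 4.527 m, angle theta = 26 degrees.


cos(26 deg) = 0.89879
pi*r^2 = 64.383
F = 6.636 * 0.89879 / 64.383 = 0.092639

0.092639


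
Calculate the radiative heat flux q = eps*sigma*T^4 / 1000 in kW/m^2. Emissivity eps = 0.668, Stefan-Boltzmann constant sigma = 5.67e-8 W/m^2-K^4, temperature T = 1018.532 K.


T^4 = 1.0762e+12
q = 0.668 * 5.67e-8 * 1.0762e+12 / 1000 = 40.762 kW/m^2

40.762 kW/m^2


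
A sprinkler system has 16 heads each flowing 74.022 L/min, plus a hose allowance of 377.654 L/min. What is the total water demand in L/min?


Sprinkler demand = 16 * 74.022 = 1184.352 L/min
Total = 1184.352 + 377.654 = 1562.006 L/min

1562.006 L/min


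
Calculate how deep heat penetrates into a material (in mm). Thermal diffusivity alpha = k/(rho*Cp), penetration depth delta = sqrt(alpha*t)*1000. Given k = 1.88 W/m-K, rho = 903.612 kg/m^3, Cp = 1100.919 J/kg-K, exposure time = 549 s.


alpha = 1.88 / (903.612 * 1100.919) = 1.8898e-06 m^2/s
alpha * t = 0.0010375
delta = sqrt(0.0010375) * 1000 = 32.210 mm

32.210 mm


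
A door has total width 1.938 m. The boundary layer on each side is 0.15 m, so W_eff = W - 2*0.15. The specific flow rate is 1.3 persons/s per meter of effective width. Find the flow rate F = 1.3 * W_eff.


W_eff = 1.938 - 0.30 = 1.638 m
F = 1.3 * 1.638 = 2.1294 persons/s

2.1294 persons/s


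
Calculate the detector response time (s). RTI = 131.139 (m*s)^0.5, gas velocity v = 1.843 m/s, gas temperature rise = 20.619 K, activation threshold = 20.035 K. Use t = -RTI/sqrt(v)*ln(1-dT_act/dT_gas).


dT_act/dT_gas = 0.97168
ln(1 - 0.97168) = -3.5641
t = -131.139 / sqrt(1.843) * -3.5641 = 344.28 s

344.28 s


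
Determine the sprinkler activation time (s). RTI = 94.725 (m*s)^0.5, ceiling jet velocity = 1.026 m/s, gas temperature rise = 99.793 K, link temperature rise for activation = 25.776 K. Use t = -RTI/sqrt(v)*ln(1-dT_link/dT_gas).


dT_link/dT_gas = 0.25829
ln(1 - 0.25829) = -0.29880
t = -94.725 / sqrt(1.026) * -0.29880 = 27.943 s

27.943 s


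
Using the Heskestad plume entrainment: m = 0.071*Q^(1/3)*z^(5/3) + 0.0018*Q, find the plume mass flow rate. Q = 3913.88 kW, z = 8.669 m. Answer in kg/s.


Q^(1/3) = 15.759
z^(5/3) = 36.583
First term = 0.071 * 15.759 * 36.583 = 40.933
Second term = 0.0018 * 3913.88 = 7.0450
m = 47.978 kg/s

47.978 kg/s


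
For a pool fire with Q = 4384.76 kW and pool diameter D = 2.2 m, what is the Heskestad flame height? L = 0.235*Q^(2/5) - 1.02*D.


Q^(2/5) = 28.627
0.235 * Q^(2/5) = 6.7274
1.02 * D = 2.244
L = 4.4834 m

4.4834 m


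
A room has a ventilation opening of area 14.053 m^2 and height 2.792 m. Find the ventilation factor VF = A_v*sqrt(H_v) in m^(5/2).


sqrt(H_v) = 1.6709
VF = 14.053 * 1.6709 = 23.482 m^(5/2)

23.482 m^(5/2)


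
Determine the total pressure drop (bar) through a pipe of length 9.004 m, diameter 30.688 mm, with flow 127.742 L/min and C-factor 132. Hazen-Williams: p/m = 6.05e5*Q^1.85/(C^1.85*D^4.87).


Q^1.85 = 7883.5
C^1.85 = 8376.5
D^4.87 = 1.7440e+07
p/m = 0.032649 bar/m
p_total = 0.032649 * 9.004 = 0.29397 bar

0.29397 bar


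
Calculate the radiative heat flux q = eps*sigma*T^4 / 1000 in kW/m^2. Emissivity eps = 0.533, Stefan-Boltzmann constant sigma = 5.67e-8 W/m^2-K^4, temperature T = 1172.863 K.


T^4 = 1.8923e+12
q = 0.533 * 5.67e-8 * 1.8923e+12 / 1000 = 57.187 kW/m^2

57.187 kW/m^2


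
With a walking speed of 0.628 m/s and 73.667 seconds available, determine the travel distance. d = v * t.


d = 0.628 * 73.667 = 46.263 m

46.263 m


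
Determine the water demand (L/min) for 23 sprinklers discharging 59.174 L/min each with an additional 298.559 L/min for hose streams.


Sprinkler demand = 23 * 59.174 = 1361.002 L/min
Total = 1361.002 + 298.559 = 1659.561 L/min

1659.561 L/min


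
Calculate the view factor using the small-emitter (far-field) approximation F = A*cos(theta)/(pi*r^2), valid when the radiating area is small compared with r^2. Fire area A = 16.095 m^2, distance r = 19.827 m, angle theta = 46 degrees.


cos(46 deg) = 0.69466
pi*r^2 = 1235.0
F = 16.095 * 0.69466 / 1235.0 = 0.0090531

0.0090531


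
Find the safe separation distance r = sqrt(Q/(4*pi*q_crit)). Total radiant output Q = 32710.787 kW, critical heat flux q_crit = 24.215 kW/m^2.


4*pi*q_crit = 304.29
Q/(4*pi*q_crit) = 107.50
r = sqrt(107.50) = 10.368 m

10.368 m


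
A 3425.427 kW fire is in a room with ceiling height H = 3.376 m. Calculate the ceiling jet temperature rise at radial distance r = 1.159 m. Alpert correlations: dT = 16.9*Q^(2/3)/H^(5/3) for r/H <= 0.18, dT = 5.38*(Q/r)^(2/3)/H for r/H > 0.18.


r/H = 1.159 / 3.376 = 0.34331
r/H > 0.18, so dT = 5.38*(Q/r)^(2/3)/H
Q/r = 2955.5
(Q/r)^(2/3) = 205.95
dT = 5.38 * 205.95 / 3.376 = 328.20 K

328.20 K


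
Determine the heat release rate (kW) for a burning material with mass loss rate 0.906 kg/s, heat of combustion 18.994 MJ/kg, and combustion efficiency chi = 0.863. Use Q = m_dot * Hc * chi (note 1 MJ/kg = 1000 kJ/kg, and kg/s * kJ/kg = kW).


Hc = 18.994 MJ/kg = 18.994 * 1000 kJ/kg = 18994 kJ/kg
Q = 0.906 kg/s * 18994 kJ/kg * 0.863 = 14851 kW

14851 kW


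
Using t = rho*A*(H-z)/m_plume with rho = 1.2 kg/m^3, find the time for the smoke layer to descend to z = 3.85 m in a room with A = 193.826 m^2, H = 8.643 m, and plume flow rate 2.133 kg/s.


H - z = 4.793 m
t = 1.2 * 193.826 * 4.793 / 2.133 = 522.65 s

522.65 s


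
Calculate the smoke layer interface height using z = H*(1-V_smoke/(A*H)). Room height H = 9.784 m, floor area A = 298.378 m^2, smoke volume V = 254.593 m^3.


V/(A*H) = 0.087209
1 - 0.087209 = 0.91279
z = 9.784 * 0.91279 = 8.9307 m

8.9307 m


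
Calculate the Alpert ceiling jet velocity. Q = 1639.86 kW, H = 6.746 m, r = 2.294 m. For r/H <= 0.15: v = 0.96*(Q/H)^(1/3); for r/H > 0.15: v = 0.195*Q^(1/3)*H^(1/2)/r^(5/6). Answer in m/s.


r/H = 2.294 / 6.746 = 0.34005
r/H > 0.15, so v = 0.195*Q^(1/3)*H^(1/2)/r^(5/6)
Q^(1/3) = 11.792
H^(1/2) = 2.5973
r^(5/6) = 1.9975
v = 0.195 * 11.792 * 2.5973 / 1.9975 = 2.9900 m/s

2.9900 m/s


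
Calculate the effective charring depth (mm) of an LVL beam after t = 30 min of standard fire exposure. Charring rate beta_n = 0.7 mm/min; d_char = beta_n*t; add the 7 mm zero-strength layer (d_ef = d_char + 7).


d_char = 0.7 * 30 = 21 mm
d_ef = 21 + 1.0*7 = 28 mm

28 mm


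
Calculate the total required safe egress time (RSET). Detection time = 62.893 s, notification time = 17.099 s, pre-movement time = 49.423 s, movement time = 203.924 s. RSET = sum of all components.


Total = 62.893 + 17.099 + 49.423 + 203.924 = 333.339 s

333.339 s


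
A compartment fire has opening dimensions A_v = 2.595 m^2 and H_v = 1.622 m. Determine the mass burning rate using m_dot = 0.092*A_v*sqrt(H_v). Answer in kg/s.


sqrt(H_v) = 1.2736
m_dot = 0.092 * 2.595 * 1.2736 = 0.30405 kg/s

0.30405 kg/s


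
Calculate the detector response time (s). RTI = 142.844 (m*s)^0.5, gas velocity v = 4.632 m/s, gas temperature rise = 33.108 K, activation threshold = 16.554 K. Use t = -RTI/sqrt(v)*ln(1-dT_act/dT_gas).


dT_act/dT_gas = 0.5
ln(1 - 0.5) = -0.69315
t = -142.844 / sqrt(4.632) * -0.69315 = 46.005 s

46.005 s


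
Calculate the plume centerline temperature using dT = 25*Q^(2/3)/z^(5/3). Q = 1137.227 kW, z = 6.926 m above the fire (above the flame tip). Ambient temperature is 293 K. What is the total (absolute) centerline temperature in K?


Q^(2/3) = 108.95
z^(5/3) = 25.165
dT = 25 * 108.95 / 25.165 = 108.23 K
T = 293 + 108.23 = 401.23 K

401.23 K


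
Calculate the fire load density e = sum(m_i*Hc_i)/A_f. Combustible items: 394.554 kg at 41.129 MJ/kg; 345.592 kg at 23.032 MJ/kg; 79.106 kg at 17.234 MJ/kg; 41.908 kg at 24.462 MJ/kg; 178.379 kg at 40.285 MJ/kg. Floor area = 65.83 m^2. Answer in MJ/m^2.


Total energy = 394.554*41.129 + 345.592*23.032 + 79.106*17.234 + 41.908*24.462 + 178.379*40.285
= 16227.61 + 7959.675 + 1363.313 + 1025.153 + 7185.998
= 33761.75 MJ
e = 33761.75 / 65.83 = 512.86 MJ/m^2

512.86 MJ/m^2


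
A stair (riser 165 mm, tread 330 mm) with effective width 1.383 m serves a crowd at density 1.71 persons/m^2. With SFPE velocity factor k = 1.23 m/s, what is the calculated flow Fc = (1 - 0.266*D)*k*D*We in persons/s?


1 - 0.266*D = 1 - 0.266*1.71 = 0.54514
Fs = 0.54514 * 1.23 * 1.71 = 1.1466 persons/(s*m)
Fc = 1.1466 * 1.383 = 1.5857 persons/s

1.5857 persons/s


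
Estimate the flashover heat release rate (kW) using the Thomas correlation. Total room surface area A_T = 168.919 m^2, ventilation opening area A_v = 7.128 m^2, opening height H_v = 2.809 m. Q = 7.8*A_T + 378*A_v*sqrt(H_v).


7.8*A_T = 1317.6
sqrt(H_v) = 1.6760
378*A_v*sqrt(H_v) = 4515.8
Q = 1317.6 + 4515.8 = 5833.4 kW

5833.4 kW


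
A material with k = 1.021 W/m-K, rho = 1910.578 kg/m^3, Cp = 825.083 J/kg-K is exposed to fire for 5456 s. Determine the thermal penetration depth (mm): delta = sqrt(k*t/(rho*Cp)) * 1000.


alpha = 1.021 / (1910.578 * 825.083) = 6.4768e-07 m^2/s
alpha * t = 0.0035338
delta = sqrt(0.0035338) * 1000 = 59.445 mm

59.445 mm


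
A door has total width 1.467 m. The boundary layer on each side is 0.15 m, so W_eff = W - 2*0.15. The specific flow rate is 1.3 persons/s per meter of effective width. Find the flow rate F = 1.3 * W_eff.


W_eff = 1.467 - 0.30 = 1.167 m
F = 1.3 * 1.167 = 1.5171 persons/s

1.5171 persons/s


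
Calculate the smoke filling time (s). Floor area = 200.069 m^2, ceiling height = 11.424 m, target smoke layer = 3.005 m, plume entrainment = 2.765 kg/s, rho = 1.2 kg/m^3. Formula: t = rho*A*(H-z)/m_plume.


H - z = 8.419 m
t = 1.2 * 200.069 * 8.419 / 2.765 = 731.02 s

731.02 s


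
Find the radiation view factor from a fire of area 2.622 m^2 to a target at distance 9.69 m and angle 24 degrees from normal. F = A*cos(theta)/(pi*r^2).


cos(24 deg) = 0.91355
pi*r^2 = 294.98
F = 2.622 * 0.91355 / 294.98 = 0.0081202

0.0081202


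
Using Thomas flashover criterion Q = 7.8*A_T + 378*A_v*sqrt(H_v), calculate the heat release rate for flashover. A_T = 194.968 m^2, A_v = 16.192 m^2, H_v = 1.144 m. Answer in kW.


7.8*A_T = 1520.8
sqrt(H_v) = 1.0696
378*A_v*sqrt(H_v) = 6546.4
Q = 1520.8 + 6546.4 = 8067.2 kW

8067.2 kW


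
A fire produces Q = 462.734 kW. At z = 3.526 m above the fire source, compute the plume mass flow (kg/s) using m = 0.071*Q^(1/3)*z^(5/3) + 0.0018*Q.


Q^(1/3) = 7.7347
z^(5/3) = 8.1684
First term = 0.071 * 7.7347 * 8.1684 = 4.4858
Second term = 0.0018 * 462.734 = 0.83292
m = 5.3187 kg/s

5.3187 kg/s


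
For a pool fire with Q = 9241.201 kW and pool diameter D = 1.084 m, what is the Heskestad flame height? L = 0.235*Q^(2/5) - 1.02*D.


Q^(2/5) = 38.574
0.235 * Q^(2/5) = 9.0648
1.02 * D = 1.1057
L = 7.9591 m

7.9591 m


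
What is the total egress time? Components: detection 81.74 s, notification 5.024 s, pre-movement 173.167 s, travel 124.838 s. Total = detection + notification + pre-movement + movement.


Total = 81.74 + 5.024 + 173.167 + 124.838 = 384.769 s

384.769 s


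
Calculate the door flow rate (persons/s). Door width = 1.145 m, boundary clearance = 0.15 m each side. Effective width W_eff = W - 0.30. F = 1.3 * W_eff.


W_eff = 1.145 - 0.30 = 0.845 m
F = 1.3 * 0.845 = 1.0985 persons/s

1.0985 persons/s


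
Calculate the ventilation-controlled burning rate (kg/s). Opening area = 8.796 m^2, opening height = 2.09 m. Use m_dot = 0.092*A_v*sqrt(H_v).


sqrt(H_v) = 1.4457
m_dot = 0.092 * 8.796 * 1.4457 = 1.1699 kg/s

1.1699 kg/s


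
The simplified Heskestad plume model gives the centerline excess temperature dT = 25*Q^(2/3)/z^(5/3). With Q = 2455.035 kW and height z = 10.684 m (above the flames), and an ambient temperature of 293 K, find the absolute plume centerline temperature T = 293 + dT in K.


Q^(2/3) = 181.99
z^(5/3) = 51.827
dT = 25 * 181.99 / 51.827 = 87.785 K
T = 293 + 87.785 = 380.79 K

380.79 K


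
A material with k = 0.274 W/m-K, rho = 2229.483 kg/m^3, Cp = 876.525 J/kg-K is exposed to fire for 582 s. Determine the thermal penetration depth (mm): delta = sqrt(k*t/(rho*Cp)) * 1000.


alpha = 0.274 / (2229.483 * 876.525) = 1.4021e-07 m^2/s
alpha * t = 8.1603e-05
delta = sqrt(8.1603e-05) * 1000 = 9.0334 mm

9.0334 mm


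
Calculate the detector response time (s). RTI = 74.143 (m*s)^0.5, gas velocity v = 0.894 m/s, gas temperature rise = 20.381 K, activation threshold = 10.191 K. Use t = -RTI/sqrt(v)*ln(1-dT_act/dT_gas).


dT_act/dT_gas = 0.50002
ln(1 - 0.50002) = -0.69320
t = -74.143 / sqrt(0.894) * -0.69320 = 54.357 s

54.357 s


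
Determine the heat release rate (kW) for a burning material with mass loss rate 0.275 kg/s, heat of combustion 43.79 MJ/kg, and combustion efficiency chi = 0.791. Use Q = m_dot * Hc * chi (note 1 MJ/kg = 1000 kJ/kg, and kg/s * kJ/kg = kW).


Hc = 43.79 MJ/kg = 43.79 * 1000 kJ/kg = 43790 kJ/kg
Q = 0.275 kg/s * 43790 kJ/kg * 0.791 = 9525.4 kW

9525.4 kW


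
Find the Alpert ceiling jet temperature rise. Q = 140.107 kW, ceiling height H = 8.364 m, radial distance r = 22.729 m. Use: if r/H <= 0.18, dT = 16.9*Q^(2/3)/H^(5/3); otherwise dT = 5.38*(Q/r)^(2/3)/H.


r/H = 22.729 / 8.364 = 2.7175
r/H > 0.18, so dT = 5.38*(Q/r)^(2/3)/H
Q/r = 6.1642
(Q/r)^(2/3) = 3.3619
dT = 5.38 * 3.3619 / 8.364 = 2.1625 K

2.1625 K


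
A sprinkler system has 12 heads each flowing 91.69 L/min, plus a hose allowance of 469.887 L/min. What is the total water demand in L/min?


Sprinkler demand = 12 * 91.69 = 1100.28 L/min
Total = 1100.28 + 469.887 = 1570.167 L/min

1570.167 L/min


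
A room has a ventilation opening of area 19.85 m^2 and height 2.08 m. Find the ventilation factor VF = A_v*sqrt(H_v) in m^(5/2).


sqrt(H_v) = 1.4422
VF = 19.85 * 1.4422 = 28.628 m^(5/2)

28.628 m^(5/2)


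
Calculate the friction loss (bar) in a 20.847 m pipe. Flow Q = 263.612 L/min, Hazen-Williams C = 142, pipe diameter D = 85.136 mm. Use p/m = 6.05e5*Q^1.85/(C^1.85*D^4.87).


Q^1.85 = 30115
C^1.85 = 9588.1
D^4.87 = 2.5099e+09
p/m = 0.00075710 bar/m
p_total = 0.00075710 * 20.847 = 0.015783 bar

0.015783 bar


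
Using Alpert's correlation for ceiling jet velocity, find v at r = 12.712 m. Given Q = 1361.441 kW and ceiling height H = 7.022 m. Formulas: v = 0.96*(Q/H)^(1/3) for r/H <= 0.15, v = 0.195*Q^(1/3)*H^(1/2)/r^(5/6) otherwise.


r/H = 12.712 / 7.022 = 1.8103
r/H > 0.15, so v = 0.195*Q^(1/3)*H^(1/2)/r^(5/6)
Q^(1/3) = 11.083
H^(1/2) = 2.6499
r^(5/6) = 8.3211
v = 0.195 * 11.083 * 2.6499 / 8.3211 = 0.68826 m/s

0.68826 m/s


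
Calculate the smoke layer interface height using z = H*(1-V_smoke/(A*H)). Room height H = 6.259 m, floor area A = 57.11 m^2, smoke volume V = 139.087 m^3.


V/(A*H) = 0.38911
1 - 0.38911 = 0.61089
z = 6.259 * 0.61089 = 3.8236 m

3.8236 m


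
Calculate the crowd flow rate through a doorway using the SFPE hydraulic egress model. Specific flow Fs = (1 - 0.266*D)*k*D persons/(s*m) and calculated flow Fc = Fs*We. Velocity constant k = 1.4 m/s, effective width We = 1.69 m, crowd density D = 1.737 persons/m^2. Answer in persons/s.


1 - 0.266*D = 1 - 0.266*1.737 = 0.53796
Fs = 0.53796 * 1.4 * 1.737 = 1.3082 persons/(s*m)
Fc = 1.3082 * 1.69 = 2.2109 persons/s

2.2109 persons/s


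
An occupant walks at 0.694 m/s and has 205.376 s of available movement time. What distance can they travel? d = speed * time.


d = 0.694 * 205.376 = 142.53 m

142.53 m


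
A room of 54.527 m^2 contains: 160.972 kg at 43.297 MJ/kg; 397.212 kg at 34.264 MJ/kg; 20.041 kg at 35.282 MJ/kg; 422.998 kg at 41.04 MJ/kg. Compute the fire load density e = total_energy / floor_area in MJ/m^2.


Total energy = 160.972*43.297 + 397.212*34.264 + 20.041*35.282 + 422.998*41.04
= 6969.605 + 13610.07 + 707.0866 + 17359.84
= 38646.60 MJ
e = 38646.60 / 54.527 = 708.76 MJ/m^2

708.76 MJ/m^2


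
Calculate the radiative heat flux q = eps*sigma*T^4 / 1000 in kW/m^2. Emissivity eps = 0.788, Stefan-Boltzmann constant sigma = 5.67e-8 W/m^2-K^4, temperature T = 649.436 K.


T^4 = 1.7789e+11
q = 0.788 * 5.67e-8 * 1.7789e+11 / 1000 = 7.9479 kW/m^2

7.9479 kW/m^2


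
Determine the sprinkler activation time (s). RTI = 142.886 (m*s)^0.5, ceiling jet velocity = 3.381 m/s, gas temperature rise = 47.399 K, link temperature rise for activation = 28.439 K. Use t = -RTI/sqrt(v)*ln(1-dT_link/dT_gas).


dT_link/dT_gas = 0.59999
ln(1 - 0.59999) = -0.91627
t = -142.886 / sqrt(3.381) * -0.91627 = 71.202 s

71.202 s


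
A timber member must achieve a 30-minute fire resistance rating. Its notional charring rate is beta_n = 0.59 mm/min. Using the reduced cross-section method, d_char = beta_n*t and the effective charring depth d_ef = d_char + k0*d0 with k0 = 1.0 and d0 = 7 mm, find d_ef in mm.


d_char = 0.59 * 30 = 17.7 mm
d_ef = 17.7 + 1.0*7 = 24.7 mm

24.7 mm


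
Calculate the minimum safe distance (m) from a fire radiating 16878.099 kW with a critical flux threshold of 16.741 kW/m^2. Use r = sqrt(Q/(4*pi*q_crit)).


4*pi*q_crit = 210.37
Q/(4*pi*q_crit) = 80.229
r = sqrt(80.229) = 8.9571 m

8.9571 m


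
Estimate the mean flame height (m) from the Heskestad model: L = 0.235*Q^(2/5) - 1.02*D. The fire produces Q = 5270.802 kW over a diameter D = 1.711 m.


Q^(2/5) = 30.814
0.235 * Q^(2/5) = 7.2413
1.02 * D = 1.7452
L = 5.4961 m

5.4961 m


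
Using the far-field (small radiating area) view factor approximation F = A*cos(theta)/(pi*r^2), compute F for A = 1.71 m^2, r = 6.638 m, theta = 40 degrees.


cos(40 deg) = 0.76604
pi*r^2 = 138.43
F = 1.71 * 0.76604 / 138.43 = 0.0094629

0.0094629


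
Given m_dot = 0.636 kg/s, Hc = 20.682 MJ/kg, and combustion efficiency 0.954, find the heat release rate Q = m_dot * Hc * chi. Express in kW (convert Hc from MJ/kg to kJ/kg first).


Hc = 20.682 MJ/kg = 20.682 * 1000 kJ/kg = 20682 kJ/kg
Q = 0.636 kg/s * 20682 kJ/kg * 0.954 = 12549 kW

12549 kW


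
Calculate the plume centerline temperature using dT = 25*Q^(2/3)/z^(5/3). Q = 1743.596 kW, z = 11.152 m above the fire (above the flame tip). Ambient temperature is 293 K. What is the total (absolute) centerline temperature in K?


Q^(2/3) = 144.87
z^(5/3) = 55.666
dT = 25 * 144.87 / 55.666 = 65.060 K
T = 293 + 65.060 = 358.06 K

358.06 K


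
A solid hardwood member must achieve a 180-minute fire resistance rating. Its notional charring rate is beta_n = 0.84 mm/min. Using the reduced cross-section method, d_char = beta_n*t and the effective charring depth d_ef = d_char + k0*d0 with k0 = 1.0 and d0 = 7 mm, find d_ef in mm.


d_char = 0.84 * 180 = 151.2 mm
d_ef = 151.2 + 1.0*7 = 158.2 mm

158.2 mm


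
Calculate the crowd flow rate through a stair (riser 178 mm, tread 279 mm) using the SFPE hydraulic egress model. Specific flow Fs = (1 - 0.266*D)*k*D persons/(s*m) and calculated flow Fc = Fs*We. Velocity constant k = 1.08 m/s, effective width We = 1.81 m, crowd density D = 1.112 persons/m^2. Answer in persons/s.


1 - 0.266*D = 1 - 0.266*1.112 = 0.70421
Fs = 0.70421 * 1.08 * 1.112 = 0.84573 persons/(s*m)
Fc = 0.84573 * 1.81 = 1.5308 persons/s

1.5308 persons/s


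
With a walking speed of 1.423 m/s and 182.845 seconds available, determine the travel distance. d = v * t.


d = 1.423 * 182.845 = 260.19 m

260.19 m


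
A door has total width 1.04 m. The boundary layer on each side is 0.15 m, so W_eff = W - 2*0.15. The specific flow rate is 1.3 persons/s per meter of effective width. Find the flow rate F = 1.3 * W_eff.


W_eff = 1.04 - 0.30 = 0.74 m
F = 1.3 * 0.74 = 0.962 persons/s

0.962 persons/s


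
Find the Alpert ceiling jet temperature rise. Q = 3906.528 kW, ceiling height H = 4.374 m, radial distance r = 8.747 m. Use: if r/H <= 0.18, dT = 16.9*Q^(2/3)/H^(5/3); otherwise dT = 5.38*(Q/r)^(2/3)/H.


r/H = 8.747 / 4.374 = 1.9998
r/H > 0.18, so dT = 5.38*(Q/r)^(2/3)/H
Q/r = 446.61
(Q/r)^(2/3) = 58.428
dT = 5.38 * 58.428 / 4.374 = 71.866 K

71.866 K


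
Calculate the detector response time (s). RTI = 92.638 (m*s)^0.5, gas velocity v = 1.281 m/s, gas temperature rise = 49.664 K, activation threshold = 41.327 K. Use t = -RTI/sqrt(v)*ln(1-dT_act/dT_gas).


dT_act/dT_gas = 0.83213
ln(1 - 0.83213) = -1.7846
t = -92.638 / sqrt(1.281) * -1.7846 = 146.07 s

146.07 s


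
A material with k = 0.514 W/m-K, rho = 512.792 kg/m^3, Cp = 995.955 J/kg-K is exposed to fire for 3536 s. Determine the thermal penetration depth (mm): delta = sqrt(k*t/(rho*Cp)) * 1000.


alpha = 0.514 / (512.792 * 995.955) = 1.0064e-06 m^2/s
alpha * t = 0.0035587
delta = sqrt(0.0035587) * 1000 = 59.655 mm

59.655 mm


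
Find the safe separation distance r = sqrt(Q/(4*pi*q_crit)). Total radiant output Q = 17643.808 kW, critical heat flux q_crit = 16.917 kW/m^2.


4*pi*q_crit = 212.59
Q/(4*pi*q_crit) = 82.996
r = sqrt(82.996) = 9.1102 m

9.1102 m


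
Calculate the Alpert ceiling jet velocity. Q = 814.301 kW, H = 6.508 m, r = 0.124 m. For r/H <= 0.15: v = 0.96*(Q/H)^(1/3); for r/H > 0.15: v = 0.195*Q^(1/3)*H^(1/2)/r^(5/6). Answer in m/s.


r/H = 0.124 / 6.508 = 0.019053
r/H <= 0.15, so v = 0.96*(Q/H)^(1/3)
Q/H = 125.12
(Q/H)^(1/3) = 5.0016
v = 0.96 * 5.0016 = 4.8016 m/s

4.8016 m/s
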